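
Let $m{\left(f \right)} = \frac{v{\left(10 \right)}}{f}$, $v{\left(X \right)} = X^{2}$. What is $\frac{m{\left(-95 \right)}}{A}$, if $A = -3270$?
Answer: $\frac{2}{6213} \approx 0.00032191$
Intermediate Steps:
$m{\left(f \right)} = \frac{100}{f}$ ($m{\left(f \right)} = \frac{10^{2}}{f} = \frac{100}{f}$)
$\frac{m{\left(-95 \right)}}{A} = \frac{100 \frac{1}{-95}}{-3270} = 100 \left(- \frac{1}{95}\right) \left(- \frac{1}{3270}\right) = \left(- \frac{20}{19}\right) \left(- \frac{1}{3270}\right) = \frac{2}{6213}$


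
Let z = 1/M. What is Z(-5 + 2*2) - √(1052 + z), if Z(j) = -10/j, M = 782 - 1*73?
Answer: 10 - √528821121/709 ≈ -22.435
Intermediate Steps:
M = 709 (M = 782 - 73 = 709)
z = 1/709 ≈ 0.0014104
Z(-5 + 2*2) - √(1052 + z) = -10/(-5 + 2*2) - √(1052 + 1/709) = -10/(-5 + 4) - √(745869/709) = -10/(-1) - √528821121/709 = -10*(-1) - √528821121/709 = 10 - √528821121/709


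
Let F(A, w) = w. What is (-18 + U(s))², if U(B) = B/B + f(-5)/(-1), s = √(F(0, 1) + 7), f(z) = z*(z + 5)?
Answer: 289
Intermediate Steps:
f(z) = z*(5 + z)
s = 2*√2 (s = √(1 + 7) = √8 = 2*√2 ≈ 2.8284)
U(B) = 1 (U(B) = B/B - 5*(5 - 5)/(-1) = 1 - 5*0*(-1) = 1 + 0*(-1) = 1 + 0 = 1)
(-18 + U(s))² = (-18 + 1)² = (-17)² = 289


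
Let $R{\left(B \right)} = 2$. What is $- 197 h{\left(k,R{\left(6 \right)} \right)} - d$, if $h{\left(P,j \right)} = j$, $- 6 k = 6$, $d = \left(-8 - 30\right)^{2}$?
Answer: $-1838$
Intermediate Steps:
$d = 1444$ ($d = \left(-38\right)^{2} = 1444$)
$k = -1$ ($k = \left(- \frac{1}{6}\right) 6 = -1$)
$- 197 h{\left(k,R{\left(6 \right)} \right)} - d = \left(-197\right) 2 - 1444 = -394 - 1444 = -1838$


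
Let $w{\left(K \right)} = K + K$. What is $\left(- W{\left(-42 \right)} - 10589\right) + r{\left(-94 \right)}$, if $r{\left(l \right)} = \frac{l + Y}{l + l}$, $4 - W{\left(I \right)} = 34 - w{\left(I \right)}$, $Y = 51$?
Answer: $- \frac{1969257}{188} \approx -10475.0$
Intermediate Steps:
$w{\left(K \right)} = 2 K$
$W{\left(I \right)} = -30 + 2 I$ ($W{\left(I \right)} = 4 - \left(34 - 2 I\right) = 4 + \left(-34 + 2 I\right) = -30 + 2 I$)
$r{\left(l \right)} = \frac{51 + l}{2 l}$ ($r{\left(l \right)} = \frac{l + 51}{l + l} = \frac{51 + l}{2 l}$)
$\left(- W{\left(-42 \right)} - 10589\right) + r{\left(-94 \right)} = \left(- (-30 + 2 \left(-42\right)) - 10589\right) + \frac{51 - 94}{2 \left(-94\right)} = \left(- (-30 - 84) - 10589\right) + \frac{1}{2} \left(- \frac{1}{94}\right) \left(-43\right) = \left(\left(-1\right) \left(-114\right) - 10589\right) + \frac{43}{188} = \left(114 - 10589\right) + \frac{43}{188} = -10475 + \frac{43}{188} = - \frac{1969257}{188}$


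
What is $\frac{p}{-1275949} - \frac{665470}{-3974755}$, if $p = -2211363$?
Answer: $\frac{1927746384419}{1014316933499} \approx 1.9005$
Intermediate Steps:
$\frac{p}{-1275949} - \frac{665470}{-3974755} = - \frac{2211363}{-1275949} - \frac{665470}{-3974755} = \left(-2211363\right) \left(- \frac{1}{1275949}\right) - - \frac{133094}{794951} = \frac{2211363}{1275949} + \frac{133094}{794951} = \frac{1927746384419}{1014316933499}$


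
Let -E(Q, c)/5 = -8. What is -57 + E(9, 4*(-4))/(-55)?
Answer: -635/11 ≈ -57.727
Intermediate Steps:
E(Q, c) = 40 (E(Q, c) = -5*(-8) = 40)
-57 + E(9, 4*(-4))/(-55) = -57 + 40/(-55) = -57 + 40*(-1/55) = -57 - 8/11 = -635/11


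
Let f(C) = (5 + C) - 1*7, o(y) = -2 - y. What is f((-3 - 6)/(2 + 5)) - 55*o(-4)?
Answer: -793/7 ≈ -113.29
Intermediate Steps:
f(C) = -2 + C (f(C) = (5 + C) - 7 = -2 + C)
f((-3 - 6)/(2 + 5)) - 55*o(-4) = (-2 + (-3 - 6)/(2 + 5)) - 55*(-2 - 1*(-4)) = (-2 - 9/7) - 55*(-2 + 4) = (-2 - 9*⅐) - 55*2 = (-2 - 9/7) - 110 = -23/7 - 110 = -793/7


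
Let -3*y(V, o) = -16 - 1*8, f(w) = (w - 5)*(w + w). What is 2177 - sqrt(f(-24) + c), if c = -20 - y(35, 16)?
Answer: 2177 - 2*sqrt(341) ≈ 2140.1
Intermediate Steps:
f(w) = 2*w*(-5 + w) (f(w) = (-5 + w)*(2*w) = 2*w*(-5 + w))
y(V, o) = 8 (y(V, o) = -(-16 - 1*8)/3 = -(-16 - 8)/3 = -1/3*(-24) = 8)
c = -28 (c = -20 - 1*8 = -20 - 8 = -28)
2177 - sqrt(f(-24) + c) = 2177 - sqrt(2*(-24)*(-5 - 24) - 28) = 2177 - sqrt(2*(-24)*(-29) - 28) = 2177 - sqrt(1392 - 28) = 2177 - sqrt(1364) = 2177 - 2*sqrt(341)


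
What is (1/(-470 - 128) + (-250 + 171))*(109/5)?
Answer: -5149487/2990 ≈ -1722.2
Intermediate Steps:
(1/(-470 - 128) + (-250 + 171))*(109/5) = (1/(-598) - 79)*(109*(1/5)) = (-1/598 - 79)*(109/5) = -47243/598*109/5 = -5149487/2990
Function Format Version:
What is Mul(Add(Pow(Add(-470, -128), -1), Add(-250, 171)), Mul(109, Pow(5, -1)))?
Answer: Rational(-5149487, 2990) ≈ -1722.2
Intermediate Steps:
Mul(Add(Pow(Add(-470, -128), -1), Add(-250, 171)), Mul(109, Pow(5, -1))) = Mul(Add(Pow(-598, -1), -79), Mul(109, Rational(1, 5))) = Mul(Add(Rational(-1, 598), -79), Rational(109, 5)) = Mul(Rational(-47243, 598), Rational(109, 5)) = Rational(-5149487, 2990)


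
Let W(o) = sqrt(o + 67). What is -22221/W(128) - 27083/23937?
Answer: -27083/23937 - 7407*sqrt(195)/65 ≈ -1592.4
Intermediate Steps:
W(o) = sqrt(67 + o)
-22221/W(128) - 27083/23937 = -22221/sqrt(67 + 128) - 27083/23937 = -22221*sqrt(195)/195 - 27083*1/23937 = -7407*sqrt(195)/65 - 27083/23937 = -27083/23937 - 7407*sqrt(195)/65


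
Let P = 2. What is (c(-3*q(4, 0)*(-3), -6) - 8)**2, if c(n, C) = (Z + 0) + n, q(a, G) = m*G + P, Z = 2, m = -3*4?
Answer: 144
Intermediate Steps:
m = -12
q(a, G) = 2 - 12*G (q(a, G) = -12*G + 2 = 2 - 12*G)
c(n, C) = 2 + n (c(n, C) = (2 + 0) + n = 2 + n)
(c(-3*q(4, 0)*(-3), -6) - 8)**2 = ((2 - 3*(2 - 12*0)*(-3)) - 8)**2 = ((2 - 3*(2 + 0)*(-3)) - 8)**2 = ((2 - 3*2*(-3)) - 8)**2 = ((2 - 6*(-3)) - 8)**2 = ((2 + 18) - 8)**2 = (20 - 8)**2 = 12**2 = 144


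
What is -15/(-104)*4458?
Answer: 33435/52 ≈ 642.98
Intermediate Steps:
-15/(-104)*4458 = -15*(-1/104)*4458 = (15/104)*4458 = 33435/52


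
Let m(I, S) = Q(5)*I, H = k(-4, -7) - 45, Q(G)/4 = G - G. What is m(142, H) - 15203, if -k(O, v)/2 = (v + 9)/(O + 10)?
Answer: -15203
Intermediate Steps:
k(O, v) = -2*(9 + v)/(10 + O) (k(O, v) = -2*(v + 9)/(O + 10) = -2*(9 + v)/(10 + O))
Q(G) = 0 (Q(G) = 4*(G - G) = 4*0 = 0)
H = -137/3 (H = 2*(-9 - 1*(-7))/(10 - 4) - 45 = 2*(-9 + 7)/6 - 45 = 2*(1/6)*(-2) - 45 = -2/3 - 45 = -137/3 ≈ -45.667)
m(I, S) = 0 (m(I, S) = 0*I = 0)
m(142, H) - 15203 = 0 - 15203 = -15203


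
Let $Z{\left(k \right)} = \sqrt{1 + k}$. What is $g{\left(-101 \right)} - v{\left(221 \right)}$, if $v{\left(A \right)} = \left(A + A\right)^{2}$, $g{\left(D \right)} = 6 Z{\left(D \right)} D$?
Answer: $-195364 - 6060 i \approx -1.9536 \cdot 10^{5} - 6060.0 i$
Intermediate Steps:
$g{\left(D \right)} = 6 D \sqrt{1 + D}$ ($g{\left(D \right)} = 6 \sqrt{1 + D} D = 6 D \sqrt{1 + D}$)
$v{\left(A \right)} = 4 A^{2}$ ($v{\left(A \right)} = \left(2 A\right)^{2} = 4 A^{2}$)
$g{\left(-101 \right)} - v{\left(221 \right)} = 6 \left(-101\right) \sqrt{1 - 101} - 4 \cdot 221^{2} = 6 \left(-101\right) \sqrt{-100} - 4 \cdot 48841 = 6 \left(-101\right) 10 i - 195364 = - 6060 i - 195364 = -195364 - 6060 i$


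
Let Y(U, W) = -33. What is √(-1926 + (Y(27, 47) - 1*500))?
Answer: I*√2459 ≈ 49.588*I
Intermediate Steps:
√(-1926 + (Y(27, 47) - 1*500)) = √(-1926 + (-33 - 1*500)) = √(-1926 + (-33 - 500)) = √(-1926 - 533) = √(-2459) = I*√2459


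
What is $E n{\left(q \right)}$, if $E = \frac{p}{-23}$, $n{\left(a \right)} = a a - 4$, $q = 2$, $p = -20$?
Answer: $0$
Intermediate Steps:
$n{\left(a \right)} = -4 + a^{2}$ ($n{\left(a \right)} = a^{2} - 4 = -4 + a^{2}$)
$E = \frac{20}{23}$ ($E = - \frac{20}{-23} = \left(-20\right) \left(- \frac{1}{23}\right) = \frac{20}{23} \approx 0.86957$)
$E n{\left(q \right)} = \frac{20 \left(-4 + 2^{2}\right)}{23} = \frac{20 \left(-4 + 4\right)}{23} = \frac{20}{23} \cdot 0 = 0$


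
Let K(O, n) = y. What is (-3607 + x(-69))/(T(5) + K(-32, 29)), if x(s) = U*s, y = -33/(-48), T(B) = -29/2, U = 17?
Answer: 76480/221 ≈ 346.06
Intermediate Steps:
T(B) = -29/2 (T(B) = -29*1/2 = -29/2)
y = 11/16 (y = -33*(-1/48) = 11/16 ≈ 0.68750)
K(O, n) = 11/16
x(s) = 17*s
(-3607 + x(-69))/(T(5) + K(-32, 29)) = (-3607 + 17*(-69))/(-29/2 + 11/16) = (-3607 - 1173)/(-221/16) = -4780*(-16/221) = 76480/221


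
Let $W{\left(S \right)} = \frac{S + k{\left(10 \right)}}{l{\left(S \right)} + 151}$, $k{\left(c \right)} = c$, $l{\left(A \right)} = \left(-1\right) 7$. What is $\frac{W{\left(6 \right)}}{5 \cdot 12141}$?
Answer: $\frac{1}{546345} \approx 1.8303 \cdot 10^{-6}$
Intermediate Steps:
$l{\left(A \right)} = -7$
$W{\left(S \right)} = \frac{5}{72} + \frac{S}{144}$ ($W{\left(S \right)} = \frac{S + 10}{-7 + 151} = \frac{10 + S}{144} = \left(10 + S\right) \frac{1}{144} = \frac{5}{72} + \frac{S}{144}$)
$\frac{W{\left(6 \right)}}{5 \cdot 12141} = \frac{\frac{5}{72} + \frac{1}{144} \cdot 6}{5 \cdot 12141} = \frac{\frac{5}{72} + \frac{1}{24}}{60705} = \frac{1}{9} \cdot \frac{1}{60705} = \frac{1}{546345}$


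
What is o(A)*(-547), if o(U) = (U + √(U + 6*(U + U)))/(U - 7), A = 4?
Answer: 2188/3 + 1094*√13/3 ≈ 2044.2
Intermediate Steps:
o(U) = (U + √13*√U)/(-7 + U) (o(U) = (U + √(U + 6*(2*U)))/(-7 + U) = (U + √(U + 12*U))/(-7 + U) = (U + √(13*U))/(-7 + U) = (U + √13*√U)/(-7 + U))
o(A)*(-547) = ((4 + √13*√4)/(-7 + 4))*(-547) = ((4 + √13*2)/(-3))*(-547) = -(4 + 2*√13)/3*(-547) = (-4/3 - 2*√13/3)*(-547) = 2188/3 + 1094*√13/3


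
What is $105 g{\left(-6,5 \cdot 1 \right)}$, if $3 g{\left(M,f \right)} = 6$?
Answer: $210$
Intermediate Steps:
$g{\left(M,f \right)} = 2$ ($g{\left(M,f \right)} = \frac{1}{3} \cdot 6 = 2$)
$105 g{\left(-6,5 \cdot 1 \right)} = 105 \cdot 2 = 210$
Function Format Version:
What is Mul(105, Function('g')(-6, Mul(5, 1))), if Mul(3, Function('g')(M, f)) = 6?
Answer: 210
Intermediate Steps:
Function('g')(M, f) = 2 (Function('g')(M, f) = Mul(Rational(1, 3), 6) = 2)
Mul(105, Function('g')(-6, Mul(5, 1))) = Mul(105, 2) = 210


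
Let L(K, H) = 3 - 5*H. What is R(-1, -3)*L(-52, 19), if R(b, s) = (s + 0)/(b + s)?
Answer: -69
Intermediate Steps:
R(b, s) = s/(b + s)
R(-1, -3)*L(-52, 19) = (-3/(-1 - 3))*(3 - 5*19) = (-3/(-4))*(3 - 95) = -3*(-¼)*(-92) = (¾)*(-92) = -69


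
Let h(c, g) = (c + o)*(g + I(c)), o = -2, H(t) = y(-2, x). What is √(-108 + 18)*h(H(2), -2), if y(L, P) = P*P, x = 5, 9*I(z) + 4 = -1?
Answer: -529*I*√10/3 ≈ -557.62*I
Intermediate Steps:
I(z) = -5/9 (I(z) = -4/9 + (⅑)*(-1) = -4/9 - ⅑ = -5/9)
y(L, P) = P²
H(t) = 25 (H(t) = 5² = 25)
h(c, g) = (-2 + c)*(-5/9 + g) (h(c, g) = (c - 2)*(g - 5/9) = (-2 + c)*(-5/9 + g))
√(-108 + 18)*h(H(2), -2) = √(-108 + 18)*(10/9 - 2*(-2) - 5/9*25 + 25*(-2)) = √(-90)*(10/9 + 4 - 125/9 - 50) = (3*I*√10)*(-529/9) = -529*I*√10/3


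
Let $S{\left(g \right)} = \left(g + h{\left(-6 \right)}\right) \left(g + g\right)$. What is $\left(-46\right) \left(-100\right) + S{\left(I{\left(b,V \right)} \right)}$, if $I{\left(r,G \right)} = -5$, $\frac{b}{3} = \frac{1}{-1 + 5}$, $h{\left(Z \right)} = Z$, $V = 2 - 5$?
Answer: $4710$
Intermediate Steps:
$V = -3$
$b = \frac{3}{4}$ ($b = \frac{3}{-1 + 5} = \frac{3}{4} \approx 0.75$)
$S{\left(g \right)} = 2 g \left(-6 + g\right)$ ($S{\left(g \right)} = \left(g - 6\right) \left(g + g\right) = \left(-6 + g\right) 2 g = 2 g \left(-6 + g\right)$)
$\left(-46\right) \left(-100\right) + S{\left(I{\left(b,V \right)} \right)} = \left(-46\right) \left(-100\right) + 2 \left(-5\right) \left(-6 - 5\right) = 4600 + 2 \left(-5\right) \left(-11\right) = 4600 + 110 = 4710$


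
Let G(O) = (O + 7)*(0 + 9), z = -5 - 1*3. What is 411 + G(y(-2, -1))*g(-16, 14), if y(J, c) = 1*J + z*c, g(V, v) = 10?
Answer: 1581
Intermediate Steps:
z = -8 (z = -5 - 3 = -8)
y(J, c) = J - 8*c (y(J, c) = 1*J - 8*c = J - 8*c)
G(O) = 63 + 9*O (G(O) = (7 + O)*9 = 63 + 9*O)
411 + G(y(-2, -1))*g(-16, 14) = 411 + (63 + 9*(-2 - 8*(-1)))*10 = 411 + (63 + 9*(-2 + 8))*10 = 411 + (63 + 9*6)*10 = 411 + (63 + 54)*10 = 411 + 117*10 = 411 + 1170 = 1581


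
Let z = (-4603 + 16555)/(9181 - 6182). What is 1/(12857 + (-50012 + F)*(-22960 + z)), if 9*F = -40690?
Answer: 26991/33789378523511 ≈ 7.9880e-10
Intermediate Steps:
F = -40690/9 (F = (⅑)*(-40690) = -40690/9 ≈ -4521.1)
z = 11952/2999 ≈ 3.9853
1/(12857 + (-50012 + F)*(-22960 + z)) = 1/(12857 + (-50012 - 40690/9)*(-22960 + 11952/2999)) = 1/(12857 - 490798/9*(-68845088/2999)) = 1/(12857 + 33789031500224/26991) = 1/(33789378523511/26991) = 26991/33789378523511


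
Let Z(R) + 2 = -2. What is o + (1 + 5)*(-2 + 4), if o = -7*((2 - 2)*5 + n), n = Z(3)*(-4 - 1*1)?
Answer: -128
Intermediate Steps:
Z(R) = -4 (Z(R) = -2 - 2 = -4)
n = 20 (n = -4*(-4 - 1*1) = -4*(-4 - 1) = -4*(-5) = 20)
o = -140 (o = -7*((2 - 2)*5 + 20) = -7*(0*5 + 20) = -7*(0 + 20) = -7*20 = -140)
o + (1 + 5)*(-2 + 4) = -140 + (1 + 5)*(-2 + 4) = -140 + 6*2 = -140 + 12 = -128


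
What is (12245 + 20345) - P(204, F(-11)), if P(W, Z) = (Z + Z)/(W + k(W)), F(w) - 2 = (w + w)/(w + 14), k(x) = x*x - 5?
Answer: 4088252582/125445 ≈ 32590.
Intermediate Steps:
k(x) = -5 + x**2 (k(x) = x**2 - 5 = -5 + x**2)
F(w) = 2 + 2*w/(14 + w) (F(w) = 2 + (w + w)/(w + 14) = 2 + (2*w)/(14 + w) = 2 + 2*w/(14 + w))
P(W, Z) = 2*Z/(-5 + W + W**2) (P(W, Z) = (Z + Z)/(W + (-5 + W**2)) = (2*Z)/(-5 + W + W**2) = 2*Z/(-5 + W + W**2))
(12245 + 20345) - P(204, F(-11)) = (12245 + 20345) - 2*4*(7 - 11)/(14 - 11)/(-5 + 204 + 204**2) = 32590 - 2*4*(-4)/3/(-5 + 204 + 41616) = 32590 - 2*4*(1/3)*(-4)/41815 = 32590 - 2*(-16)/(3*41815) = 32590 - 1*(-32/125445) = 32590 + 32/125445 = 4088252582/125445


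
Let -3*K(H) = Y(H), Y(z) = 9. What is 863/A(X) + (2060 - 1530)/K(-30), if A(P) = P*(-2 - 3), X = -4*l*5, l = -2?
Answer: -108589/600 ≈ -180.98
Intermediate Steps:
K(H) = -3 (K(H) = -⅓*9 = -3)
X = 40 (X = -4*(-2)*5 = 8*5 = 40)
A(P) = -5*P (A(P) = P*(-5) = -5*P)
863/A(X) + (2060 - 1530)/K(-30) = 863/((-5*40)) + (2060 - 1530)/(-3) = 863/(-200) + 530*(-⅓) = 863*(-1/200) - 530/3 = -863/200 - 530/3 = -108589/600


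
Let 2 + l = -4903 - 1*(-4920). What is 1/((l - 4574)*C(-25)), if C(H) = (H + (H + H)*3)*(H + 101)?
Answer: 1/60634700 ≈ 1.6492e-8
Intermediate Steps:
l = 15 (l = -2 + (-4903 - 1*(-4920)) = -2 + (-4903 + 4920) = -2 + 17 = 15)
C(H) = 7*H*(101 + H) (C(H) = (H + (2*H)*3)*(101 + H) = (H + 6*H)*(101 + H) = (7*H)*(101 + H) = 7*H*(101 + H))
1/((l - 4574)*C(-25)) = 1/((15 - 4574)*((7*(-25)*(101 - 25)))) = 1/((-4559)*((7*(-25)*76))) = -1/4559/(-13300) = -1/4559*(-1/13300) = 1/60634700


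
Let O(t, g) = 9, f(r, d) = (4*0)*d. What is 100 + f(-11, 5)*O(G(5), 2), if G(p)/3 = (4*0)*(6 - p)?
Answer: 100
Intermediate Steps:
G(p) = 0 (G(p) = 3*((4*0)*(6 - p)) = 3*(0*(6 - p)) = 3*0 = 0)
f(r, d) = 0 (f(r, d) = 0*d = 0)
100 + f(-11, 5)*O(G(5), 2) = 100 + 0*9 = 100 + 0 = 100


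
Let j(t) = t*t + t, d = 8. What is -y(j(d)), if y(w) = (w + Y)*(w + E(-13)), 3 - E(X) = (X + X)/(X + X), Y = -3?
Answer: -5106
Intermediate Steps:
E(X) = 2 (E(X) = 3 - (X + X)/(X + X) = 3 - 2*X/(2*X) = 3 - 2*X*1/(2*X) = 3 - 1*1 = 3 - 1 = 2)
j(t) = t + t**2 (j(t) = t**2 + t = t + t**2)
y(w) = (-3 + w)*(2 + w) (y(w) = (w - 3)*(w + 2) = (-3 + w)*(2 + w))
-y(j(d)) = -(-6 + (8*(1 + 8))**2 - 8*(1 + 8)) = -(-6 + (8*9)**2 - 8*9) = -(-6 + 72**2 - 1*72) = -(-6 + 5184 - 72) = -1*5106 = -5106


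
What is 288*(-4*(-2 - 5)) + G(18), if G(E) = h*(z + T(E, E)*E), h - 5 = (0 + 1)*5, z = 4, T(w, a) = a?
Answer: 11344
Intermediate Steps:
h = 10 (h = 5 + (0 + 1)*5 = 5 + 1*5 = 5 + 5 = 10)
G(E) = 40 + 10*E² (G(E) = 10*(4 + E*E) = 10*(4 + E²) = 40 + 10*E²)
288*(-4*(-2 - 5)) + G(18) = 288*(-4*(-2 - 5)) + (40 + 10*18²) = 288*(-4*(-7)) + (40 + 10*324) = 288*28 + (40 + 3240) = 8064 + 3280 = 11344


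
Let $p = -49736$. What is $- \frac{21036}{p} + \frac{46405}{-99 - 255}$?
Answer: $- \frac{143784521}{1100409} \approx -130.66$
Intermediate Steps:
$- \frac{21036}{p} + \frac{46405}{-99 - 255} = - \frac{21036}{-49736} + \frac{46405}{-99 - 255} = \left(-21036\right) \left(- \frac{1}{49736}\right) + \frac{46405}{-99 - 255} = \frac{5259}{12434} + \frac{46405}{-354} = \frac{5259}{12434} + 46405 \left(- \frac{1}{354}\right) = \frac{5259}{12434} - \frac{46405}{354} = - \frac{143784521}{1100409}$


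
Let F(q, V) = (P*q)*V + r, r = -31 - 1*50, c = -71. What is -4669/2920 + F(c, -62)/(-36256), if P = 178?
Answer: -27920753/1203040 ≈ -23.208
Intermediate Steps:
r = -81 (r = -31 - 50 = -81)
F(q, V) = -81 + 178*V*q (F(q, V) = (178*q)*V - 81 = 178*V*q - 81 = -81 + 178*V*q)
-4669/2920 + F(c, -62)/(-36256) = -4669/2920 + (-81 + 178*(-62)*(-71))/(-36256) = -4669*1/2920 + (-81 + 783556)*(-1/36256) = -4669/2920 + 783475*(-1/36256) = -4669/2920 - 71225/3296 = -27920753/1203040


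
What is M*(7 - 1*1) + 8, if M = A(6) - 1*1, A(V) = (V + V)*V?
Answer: 434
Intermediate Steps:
A(V) = 2*V² (A(V) = (2*V)*V = 2*V²)
M = 71 (M = 2*6² - 1*1 = 2*36 - 1 = 72 - 1 = 71)
M*(7 - 1*1) + 8 = 71*(7 - 1*1) + 8 = 71*(7 - 1) + 8 = 71*6 + 8 = 426 + 8 = 434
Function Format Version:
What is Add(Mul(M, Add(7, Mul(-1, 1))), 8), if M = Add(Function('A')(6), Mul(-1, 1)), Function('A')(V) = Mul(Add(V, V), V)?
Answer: 434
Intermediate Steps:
Function('A')(V) = Mul(2, Pow(V, 2)) (Function('A')(V) = Mul(Mul(2, V), V) = Mul(2, Pow(V, 2)))
M = 71 (M = Add(Mul(2, Pow(6, 2)), Mul(-1, 1)) = Add(Mul(2, 36), -1) = Add(72, -1) = 71)
Add(Mul(M, Add(7, Mul(-1, 1))), 8) = Add(Mul(71, Add(7, Mul(-1, 1))), 8) = Add(Mul(71, Add(7, -1)), 8) = Add(Mul(71, 6), 8) = Add(426, 8) = 434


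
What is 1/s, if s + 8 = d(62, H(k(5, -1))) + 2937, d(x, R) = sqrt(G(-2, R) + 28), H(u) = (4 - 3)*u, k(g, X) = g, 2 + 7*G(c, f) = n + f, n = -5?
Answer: 20503/60053093 - sqrt(1358)/60053093 ≈ 0.00034080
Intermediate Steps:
G(c, f) = -1 + f/7 (G(c, f) = -2/7 + (-5 + f)/7 = -2/7 + (-5/7 + f/7) = -1 + f/7)
H(u) = u (H(u) = 1*u = u)
d(x, R) = sqrt(27 + R/7) (d(x, R) = sqrt((-1 + R/7) + 28) = sqrt(27 + R/7))
s = 2929 + sqrt(1358)/7 (s = -8 + (sqrt(1323 + 7*5)/7 + 2937) = -8 + (sqrt(1323 + 35)/7 + 2937) = -8 + (sqrt(1358)/7 + 2937) = -8 + (2937 + sqrt(1358)/7) = 2929 + sqrt(1358)/7 ≈ 2934.3)
1/s = 1/(2929 + sqrt(1358)/7)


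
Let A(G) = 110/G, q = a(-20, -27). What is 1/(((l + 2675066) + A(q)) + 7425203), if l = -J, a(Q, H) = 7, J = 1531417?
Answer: 7/59982074 ≈ 1.1670e-7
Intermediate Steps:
q = 7
l = -1531417 (l = -1*1531417 = -1531417)
1/(((l + 2675066) + A(q)) + 7425203) = 1/(((-1531417 + 2675066) + 110/7) + 7425203) = 1/((1143649 + 110*(1/7)) + 7425203) = 1/((1143649 + 110/7) + 7425203) = 1/(8005653/7 + 7425203) = 1/(59982074/7) = 7/59982074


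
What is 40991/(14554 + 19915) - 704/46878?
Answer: 948654961/807918891 ≈ 1.1742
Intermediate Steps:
40991/(14554 + 19915) - 704/46878 = 40991/34469 - 704*1/46878 = 40991*(1/34469) - 352/23439 = 40991/34469 - 352/23439 = 948654961/807918891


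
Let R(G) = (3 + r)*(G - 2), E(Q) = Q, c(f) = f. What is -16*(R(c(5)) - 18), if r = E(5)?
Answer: -96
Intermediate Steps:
r = 5
R(G) = -16 + 8*G (R(G) = (3 + 5)*(G - 2) = 8*(-2 + G) = -16 + 8*G)
-16*(R(c(5)) - 18) = -16*((-16 + 8*5) - 18) = -16*((-16 + 40) - 18) = -16*(24 - 18) = -16*6 = -96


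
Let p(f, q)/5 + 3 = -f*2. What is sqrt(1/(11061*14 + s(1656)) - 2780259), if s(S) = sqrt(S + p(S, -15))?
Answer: sqrt((-430534227185 - 2780259*I*sqrt(14919))/(154854 + I*sqrt(14919))) ≈ 1667.4*I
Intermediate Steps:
p(f, q) = -15 - 10*f (p(f, q) = -15 + 5*(-f*2) = -15 + 5*(-2*f) = -15 - 10*f)
s(S) = sqrt(-15 - 9*S) (s(S) = sqrt(S + (-15 - 10*S)) = sqrt(-15 - 9*S))
sqrt(1/(11061*14 + s(1656)) - 2780259) = sqrt(1/(11061*14 + sqrt(-15 - 9*1656)) - 2780259) = sqrt(1/(154854 + sqrt(-15 - 14904)) - 2780259) = sqrt(1/(154854 + sqrt(-14919)) - 2780259) = sqrt(1/(154854 + I*sqrt(14919)) - 2780259) = sqrt(-2780259 + 1/(154854 + I*sqrt(14919)))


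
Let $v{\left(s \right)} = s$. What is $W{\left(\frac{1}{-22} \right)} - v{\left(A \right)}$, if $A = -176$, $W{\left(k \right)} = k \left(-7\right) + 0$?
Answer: $\frac{3879}{22} \approx 176.32$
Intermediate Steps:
$W{\left(k \right)} = - 7 k$ ($W{\left(k \right)} = - 7 k + 0 = - 7 k$)
$W{\left(\frac{1}{-22} \right)} - v{\left(A \right)} = - \frac{7}{-22} - -176 = \left(-7\right) \left(- \frac{1}{22}\right) + 176 = \frac{7}{22} + 176 = \frac{3879}{22}$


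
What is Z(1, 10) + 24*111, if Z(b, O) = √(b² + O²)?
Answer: 2664 + √101 ≈ 2674.1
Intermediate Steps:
Z(b, O) = √(O² + b²)
Z(1, 10) + 24*111 = √(10² + 1²) + 24*111 = √(100 + 1) + 2664 = √101 + 2664 = 2664 + √101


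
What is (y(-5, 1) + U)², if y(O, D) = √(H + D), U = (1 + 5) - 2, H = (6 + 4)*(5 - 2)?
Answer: (4 + √31)² ≈ 91.542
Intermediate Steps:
H = 30 (H = 10*3 = 30)
U = 4 (U = 6 - 2 = 4)
y(O, D) = √(30 + D)
(y(-5, 1) + U)² = (√(30 + 1) + 4)² = (√31 + 4)² = (4 + √31)²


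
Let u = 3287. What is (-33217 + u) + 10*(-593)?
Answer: -35860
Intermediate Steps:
(-33217 + u) + 10*(-593) = (-33217 + 3287) + 10*(-593) = -29930 - 5930 = -35860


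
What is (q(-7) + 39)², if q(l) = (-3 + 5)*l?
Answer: 625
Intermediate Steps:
q(l) = 2*l
(q(-7) + 39)² = (2*(-7) + 39)² = (-14 + 39)² = 25² = 625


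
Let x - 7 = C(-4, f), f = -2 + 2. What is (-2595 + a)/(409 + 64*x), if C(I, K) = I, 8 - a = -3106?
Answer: 519/601 ≈ 0.86356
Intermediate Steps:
a = 3114 (a = 8 - 1*(-3106) = 8 + 3106 = 3114)
f = 0
x = 3 (x = 7 - 4 = 3)
(-2595 + a)/(409 + 64*x) = (-2595 + 3114)/(409 + 64*3) = 519/(409 + 192) = 519/601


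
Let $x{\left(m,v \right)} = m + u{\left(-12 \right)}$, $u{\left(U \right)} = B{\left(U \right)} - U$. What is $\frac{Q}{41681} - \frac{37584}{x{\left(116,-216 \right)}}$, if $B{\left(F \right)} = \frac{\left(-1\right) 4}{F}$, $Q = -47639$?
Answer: $- \frac{4717957127}{16047185} \approx -294.01$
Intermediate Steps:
$B{\left(F \right)} = - \frac{4}{F}$
$u{\left(U \right)} = - U - \frac{4}{U}$ ($u{\left(U \right)} = - \frac{4}{U} - U = - U - \frac{4}{U}$)
$x{\left(m,v \right)} = \frac{37}{3} + m$ ($x{\left(m,v \right)} = m - \left(-12 + \frac{4}{-12}\right) = m + \left(12 - - \frac{1}{3}\right) = m + \left(12 + \frac{1}{3}\right) = m + \frac{37}{3} = \frac{37}{3} + m$)
$\frac{Q}{41681} - \frac{37584}{x{\left(116,-216 \right)}} = - \frac{47639}{41681} - \frac{37584}{\frac{37}{3} + 116} = \left(-47639\right) \frac{1}{41681} - \frac{37584}{\frac{385}{3}} = - \frac{47639}{41681} - \frac{112752}{385} = - \frac{4717957127}{16047185}$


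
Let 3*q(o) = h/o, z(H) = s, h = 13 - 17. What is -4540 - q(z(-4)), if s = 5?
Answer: -68096/15 ≈ -4539.7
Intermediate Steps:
h = -4
z(H) = 5
q(o) = -4/(3*o) (q(o) = (-4/o)/3 = -4/(3*o))
-4540 - q(z(-4)) = -4540 - (-4)/(3*5) = -4540 - 1*(-4/15) = -4540 + 4/15 = -68096/15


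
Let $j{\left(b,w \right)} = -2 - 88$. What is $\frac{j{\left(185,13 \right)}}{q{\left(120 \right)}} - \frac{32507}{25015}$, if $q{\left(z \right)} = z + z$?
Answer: $- \frac{335101}{200120} \approx -1.6745$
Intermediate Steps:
$j{\left(b,w \right)} = -90$ ($j{\left(b,w \right)} = -2 - 88 = -90$)
$q{\left(z \right)} = 2 z$
$\frac{j{\left(185,13 \right)}}{q{\left(120 \right)}} - \frac{32507}{25015} = - \frac{90}{2 \cdot 120} - \frac{32507}{25015} = - \frac{90}{240} - \frac{32507}{25015} = \left(-90\right) \frac{1}{240} - \frac{32507}{25015} = - \frac{3}{8} - \frac{32507}{25015} = - \frac{335101}{200120}$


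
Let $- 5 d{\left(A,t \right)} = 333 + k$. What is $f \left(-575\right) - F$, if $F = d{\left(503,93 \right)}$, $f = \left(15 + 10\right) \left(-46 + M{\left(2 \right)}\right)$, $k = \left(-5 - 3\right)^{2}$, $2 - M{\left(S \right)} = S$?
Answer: $\frac{3306647}{5} \approx 6.6133 \cdot 10^{5}$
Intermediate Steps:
$M{\left(S \right)} = 2 - S$
$k = 64$ ($k = \left(-8\right)^{2} = 64$)
$d{\left(A,t \right)} = - \frac{397}{5}$ ($d{\left(A,t \right)} = - \frac{333 + 64}{5} = \left(- \frac{1}{5}\right) 397 = - \frac{397}{5}$)
$f = -1150$ ($f = \left(15 + 10\right) \left(-46 + \left(2 - 2\right)\right) = 25 \left(-46 + \left(2 - 2\right)\right) = 25 \left(-46 + 0\right) = 25 \left(-46\right) = -1150$)
$F = - \frac{397}{5} \approx -79.4$
$f \left(-575\right) - F = \left(-1150\right) \left(-575\right) - - \frac{397}{5} = 661250 + \frac{397}{5} = \frac{3306647}{5}$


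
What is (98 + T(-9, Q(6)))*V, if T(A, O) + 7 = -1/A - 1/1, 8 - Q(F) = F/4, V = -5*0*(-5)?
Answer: 0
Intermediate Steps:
V = 0 (V = 0*(-5) = 0)
Q(F) = 8 - F/4
T(A, O) = -8 - 1/A (T(A, O) = -7 + (-1/A - 1/1) = -7 + (-1/A - 1*1) = -7 + (-1/A - 1) = -7 + (-1 - 1/A) = -8 - 1/A)
(98 + T(-9, Q(6)))*V = (98 + (-8 - 1/(-9)))*0 = (98 + (-8 - 1*(-⅑)))*0 = (98 + (-8 + ⅑))*0 = (98 - 71/9)*0 = (811/9)*0 = 0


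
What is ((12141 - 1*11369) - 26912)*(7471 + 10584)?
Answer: -471957700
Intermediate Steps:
((12141 - 1*11369) - 26912)*(7471 + 10584) = ((12141 - 11369) - 26912)*18055 = (772 - 26912)*18055 = -26140*18055 = -471957700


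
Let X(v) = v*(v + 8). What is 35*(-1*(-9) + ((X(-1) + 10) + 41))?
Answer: 1855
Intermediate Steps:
X(v) = v*(8 + v)
35*(-1*(-9) + ((X(-1) + 10) + 41)) = 35*(-1*(-9) + ((-(8 - 1) + 10) + 41)) = 35*(9 + ((-1*7 + 10) + 41)) = 35*(9 + ((-7 + 10) + 41)) = 35*(9 + (3 + 41)) = 35*(9 + 44) = 35*53 = 1855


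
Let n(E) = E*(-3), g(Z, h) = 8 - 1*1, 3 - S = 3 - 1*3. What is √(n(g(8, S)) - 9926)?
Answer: 7*I*√203 ≈ 99.735*I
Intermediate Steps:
S = 3 (S = 3 - (3 - 1*3) = 3 - (3 - 3) = 3 - 1*0 = 3 + 0 = 3)
g(Z, h) = 7 (g(Z, h) = 8 - 1 = 7)
n(E) = -3*E
√(n(g(8, S)) - 9926) = √(-3*7 - 9926) = √(-21 - 9926) = √(-9947) = 7*I*√203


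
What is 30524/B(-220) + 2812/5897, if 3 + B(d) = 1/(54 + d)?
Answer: -29878601460/2942603 ≈ -10154.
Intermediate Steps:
B(d) = -3 + 1/(54 + d)
30524/B(-220) + 2812/5897 = 30524/(((-161 - 3*(-220))/(54 - 220))) + 2812/5897 = 30524/(((-161 + 660)/(-166))) + 2812*(1/5897) = 30524/((-1/166*499)) + 2812/5897 = 30524/(-499/166) + 2812/5897 = 30524*(-166/499) + 2812/5897 = -5066984/499 + 2812/5897 = -29878601460/2942603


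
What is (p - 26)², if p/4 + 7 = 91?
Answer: 96100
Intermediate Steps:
p = 336 (p = -28 + 4*91 = -28 + 364 = 336)
(p - 26)² = (336 - 26)² = 310² = 96100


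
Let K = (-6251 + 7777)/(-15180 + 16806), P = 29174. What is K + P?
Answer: 23719225/813 ≈ 29175.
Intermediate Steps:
K = 763/813 (K = 1526/1626 = 1526*(1/1626) = 763/813 ≈ 0.93850)
K + P = 763/813 + 29174 = 23719225/813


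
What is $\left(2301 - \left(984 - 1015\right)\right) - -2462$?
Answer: $4794$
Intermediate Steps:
$\left(2301 - \left(984 - 1015\right)\right) - -2462 = \left(2301 - \left(984 - 1015\right)\right) + 2462 = \left(2301 - -31\right) + 2462 = \left(2301 + 31\right) + 2462 = 2332 + 2462 = 4794$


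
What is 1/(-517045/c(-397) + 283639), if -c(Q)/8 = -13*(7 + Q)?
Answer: 8112/2300982977 ≈ 3.5254e-6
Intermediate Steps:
c(Q) = 728 + 104*Q (c(Q) = -(-104)*(7 + Q) = -8*(-91 - 13*Q) = 728 + 104*Q)
1/(-517045/c(-397) + 283639) = 1/(-517045/(728 + 104*(-397)) + 283639) = 1/(-517045/(728 - 41288) + 283639) = 1/(-517045/(-40560) + 283639) = 1/(-517045*(-1/40560) + 283639) = 1/(103409/8112 + 283639) = 1/(2300982977/8112) = 8112/2300982977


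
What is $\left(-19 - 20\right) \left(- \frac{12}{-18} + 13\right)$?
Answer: $-533$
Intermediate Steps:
$\left(-19 - 20\right) \left(- \frac{12}{-18} + 13\right) = \left(-19 - 20\right) \left(\left(-12\right) \left(- \frac{1}{18}\right) + 13\right) = - 39 \left(\frac{2}{3} + 13\right) = \left(-39\right) \frac{41}{3} = -533$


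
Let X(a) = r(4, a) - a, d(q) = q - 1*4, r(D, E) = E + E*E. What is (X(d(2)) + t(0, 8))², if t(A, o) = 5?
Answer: 81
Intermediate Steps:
r(D, E) = E + E²
d(q) = -4 + q (d(q) = q - 4 = -4 + q)
X(a) = -a + a*(1 + a) (X(a) = a*(1 + a) - a = -a + a*(1 + a))
(X(d(2)) + t(0, 8))² = ((-4 + 2)² + 5)² = ((-2)² + 5)² = (4 + 5)² = 9² = 81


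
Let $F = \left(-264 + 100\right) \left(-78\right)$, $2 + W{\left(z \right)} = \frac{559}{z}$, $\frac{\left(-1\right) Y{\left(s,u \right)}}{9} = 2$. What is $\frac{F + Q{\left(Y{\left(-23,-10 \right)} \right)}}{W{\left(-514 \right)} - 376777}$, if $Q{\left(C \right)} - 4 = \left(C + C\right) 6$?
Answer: $- \frac{1293224}{38732993} \approx -0.033388$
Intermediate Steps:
$Y{\left(s,u \right)} = -18$ ($Y{\left(s,u \right)} = \left(-9\right) 2 = -18$)
$W{\left(z \right)} = -2 + \frac{559}{z}$
$F = 12792$ ($F = \left(-164\right) \left(-78\right) = 12792$)
$Q{\left(C \right)} = 4 + 12 C$ ($Q{\left(C \right)} = 4 + \left(C + C\right) 6 = 4 + 2 C 6 = 4 + 12 C$)
$\frac{F + Q{\left(Y{\left(-23,-10 \right)} \right)}}{W{\left(-514 \right)} - 376777} = \frac{12792 + \left(4 + 12 \left(-18\right)\right)}{\left(-2 + \frac{559}{-514}\right) - 376777} = \frac{12792 + \left(4 - 216\right)}{\left(-2 + 559 \left(- \frac{1}{514}\right)\right) - 376777} = \frac{12792 - 212}{\left(-2 - \frac{559}{514}\right) - 376777} = \frac{12580}{- \frac{1587}{514} - 376777} = \frac{12580}{- \frac{193664965}{514}} = 12580 \left(- \frac{514}{193664965}\right) = - \frac{1293224}{38732993}$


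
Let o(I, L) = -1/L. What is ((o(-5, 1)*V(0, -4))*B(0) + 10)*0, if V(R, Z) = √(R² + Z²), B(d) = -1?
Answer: 0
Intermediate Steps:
((o(-5, 1)*V(0, -4))*B(0) + 10)*0 = (((-1/1)*√(0² + (-4)²))*(-1) + 10)*0 = (((-1*1)*√(0 + 16))*(-1) + 10)*0 = (-√16*(-1) + 10)*0 = (-1*4*(-1) + 10)*0 = (-4*(-1) + 10)*0 = (4 + 10)*0 = 14*0 = 0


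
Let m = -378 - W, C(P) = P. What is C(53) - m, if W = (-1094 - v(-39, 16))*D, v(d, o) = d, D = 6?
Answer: -5899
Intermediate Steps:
W = -6330 (W = (-1094 - 1*(-39))*6 = (-1094 + 39)*6 = -1055*6 = -6330)
m = 5952 (m = -378 - 1*(-6330) = -378 + 6330 = 5952)
C(53) - m = 53 - 1*5952 = 53 - 5952 = -5899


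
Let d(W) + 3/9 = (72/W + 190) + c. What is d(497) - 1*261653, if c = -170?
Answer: -390095084/1491 ≈ -2.6163e+5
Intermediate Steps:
d(W) = 59/3 + 72/W (d(W) = -⅓ + ((72/W + 190) - 170) = -⅓ + ((190 + 72/W) - 170) = -⅓ + (20 + 72/W) = 59/3 + 72/W)
d(497) - 1*261653 = (59/3 + 72/497) - 1*261653 = (59/3 + 72*(1/497)) - 261653 = (59/3 + 72/497) - 261653 = 29539/1491 - 261653 = -390095084/1491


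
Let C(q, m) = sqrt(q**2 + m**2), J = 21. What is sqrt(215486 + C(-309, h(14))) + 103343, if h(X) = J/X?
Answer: 103343 + sqrt(861944 + 6*sqrt(42437))/2 ≈ 1.0381e+5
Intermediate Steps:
h(X) = 21/X
C(q, m) = sqrt(m**2 + q**2)
sqrt(215486 + C(-309, h(14))) + 103343 = sqrt(215486 + sqrt((21/14)**2 + (-309)**2)) + 103343 = sqrt(215486 + sqrt((21*(1/14))**2 + 95481)) + 103343 = sqrt(215486 + sqrt((3/2)**2 + 95481)) + 103343 = sqrt(215486 + sqrt(9/4 + 95481)) + 103343 = sqrt(215486 + sqrt(381933/4)) + 103343 = sqrt(215486 + 3*sqrt(42437)/2) + 103343 = 103343 + sqrt(215486 + 3*sqrt(42437)/2)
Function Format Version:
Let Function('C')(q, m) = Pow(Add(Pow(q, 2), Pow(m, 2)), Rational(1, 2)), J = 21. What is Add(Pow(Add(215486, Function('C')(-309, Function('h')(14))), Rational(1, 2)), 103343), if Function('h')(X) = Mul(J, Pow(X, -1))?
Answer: Add(103343, Mul(Rational(1, 2), Pow(Add(861944, Mul(6, Pow(42437, Rational(1, 2)))), Rational(1, 2)))) ≈ 1.0381e+5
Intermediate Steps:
Function('h')(X) = Mul(21, Pow(X, -1))
Function('C')(q, m) = Pow(Add(Pow(m, 2), Pow(q, 2)), Rational(1, 2))
Add(Pow(Add(215486, Function('C')(-309, Function('h')(14))), Rational(1, 2)), 103343) = Add(Pow(Add(215486, Pow(Add(Pow(Mul(21, Pow(14, -1)), 2), Pow(-309, 2)), Rational(1, 2))), Rational(1, 2)), 103343) = Add(Pow(Add(215486, Pow(Add(Pow(Mul(21, Rational(1, 14)), 2), 95481), Rational(1, 2))), Rational(1, 2)), 103343) = Add(Pow(Add(215486, Pow(Add(Pow(Rational(3, 2), 2), 95481), Rational(1, 2))), Rational(1, 2)), 103343) = Add(Pow(Add(215486, Pow(Add(Rational(9, 4), 95481), Rational(1, 2))), Rational(1, 2)), 103343) = Add(Pow(Add(215486, Pow(Rational(381933, 4), Rational(1, 2))), Rational(1, 2)), 103343) = Add(Pow(Add(215486, Mul(Rational(3, 2), Pow(42437, Rational(1, 2)))), Rational(1, 2)), 103343) = Add(103343, Pow(Add(215486, Mul(Rational(3, 2), Pow(42437, Rational(1, 2)))), Rational(1, 2)))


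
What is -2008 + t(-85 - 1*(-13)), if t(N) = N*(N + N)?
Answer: 8360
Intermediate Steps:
t(N) = 2*N² (t(N) = N*(2*N) = 2*N²)
-2008 + t(-85 - 1*(-13)) = -2008 + 2*(-85 - 1*(-13))² = -2008 + 2*(-85 + 13)² = -2008 + 2*(-72)² = -2008 + 2*5184 = -2008 + 10368 = 8360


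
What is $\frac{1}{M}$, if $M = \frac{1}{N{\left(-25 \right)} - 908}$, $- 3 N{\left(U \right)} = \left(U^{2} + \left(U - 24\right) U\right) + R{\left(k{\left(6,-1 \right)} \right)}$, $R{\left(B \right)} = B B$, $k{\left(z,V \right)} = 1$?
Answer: $-1525$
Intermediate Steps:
$R{\left(B \right)} = B^{2}$
$N{\left(U \right)} = - \frac{1}{3} - \frac{U^{2}}{3} - \frac{U \left(-24 + U\right)}{3}$ ($N{\left(U \right)} = - \frac{\left(U^{2} + \left(U - 24\right) U\right) + 1^{2}}{3} = - \frac{\left(U^{2} + \left(-24 + U\right) U\right) + 1}{3} = - \frac{\left(U^{2} + U \left(-24 + U\right)\right) + 1}{3} = - \frac{1 + U^{2} + U \left(-24 + U\right)}{3} = - \frac{1}{3} - \frac{U^{2}}{3} - \frac{U \left(-24 + U\right)}{3}$)
$M = - \frac{1}{1525}$ ($M = \frac{1}{\left(- \frac{1}{3} + 8 \left(-25\right) - \frac{2 \left(-25\right)^{2}}{3}\right) - 908} = \frac{1}{\left(- \frac{1}{3} - 200 - \frac{1250}{3}\right) - 908} = \frac{1}{-617 - 908} = \frac{1}{-1525} = - \frac{1}{1525} \approx -0.00065574$)
$\frac{1}{M} = \frac{1}{- \frac{1}{1525}} = -1525$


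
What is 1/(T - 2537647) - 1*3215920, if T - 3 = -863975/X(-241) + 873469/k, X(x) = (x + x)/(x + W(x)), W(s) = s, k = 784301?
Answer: -8579728237093596301/2667892309850 ≈ -3.2159e+6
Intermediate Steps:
X(x) = 1 (X(x) = (x + x)/(x + x) = (2*x)/((2*x)) = (2*x)*(1/(2*x)) = 1)
T = -677613230103/784301 (T = 3 + (-863975/1 + 873469/784301) = 3 + (-863975*1 + 873469*(1/784301)) = 3 + (-863975 + 873469/784301) = 3 - 677615583006/784301 = -677613230103/784301 ≈ -8.6397e+5)
1/(T - 2537647) - 1*3215920 = 1/(-677613230103/784301 - 2537647) - 1*3215920 = 1/(-2667892309850/784301) - 3215920 = -784301/2667892309850 - 3215920 = -8579728237093596301/2667892309850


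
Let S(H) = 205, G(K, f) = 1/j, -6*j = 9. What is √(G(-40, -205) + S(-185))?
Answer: √1839/3 ≈ 14.295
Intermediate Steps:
j = -3/2 (j = -⅙*9 = -3/2 ≈ -1.5000)
G(K, f) = -⅔ (G(K, f) = 1/(-3/2) = -⅔)
√(G(-40, -205) + S(-185)) = √(-⅔ + 205) = √(613/3) = √1839/3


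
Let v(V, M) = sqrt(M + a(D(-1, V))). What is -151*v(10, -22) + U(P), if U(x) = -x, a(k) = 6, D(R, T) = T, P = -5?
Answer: 5 - 604*I ≈ 5.0 - 604.0*I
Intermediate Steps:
v(V, M) = sqrt(6 + M) (v(V, M) = sqrt(M + 6) = sqrt(6 + M))
-151*v(10, -22) + U(P) = -151*sqrt(6 - 22) - 1*(-5) = -604*I + 5 = 5 - 604*I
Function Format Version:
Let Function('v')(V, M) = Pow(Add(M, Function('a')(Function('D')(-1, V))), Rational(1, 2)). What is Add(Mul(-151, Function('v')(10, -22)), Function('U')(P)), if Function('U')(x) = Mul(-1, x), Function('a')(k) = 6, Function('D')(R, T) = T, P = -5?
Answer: Add(5, Mul(-604, I)) ≈ Add(5.0000, Mul(-604.00, I))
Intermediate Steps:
Function('v')(V, M) = Pow(Add(6, M), Rational(1, 2)) (Function('v')(V, M) = Pow(Add(M, 6), Rational(1, 2)) = Pow(Add(6, M), Rational(1, 2)))
Add(Mul(-151, Function('v')(10, -22)), Function('U')(P)) = Add(Mul(-151, Pow(Add(6, -22), Rational(1, 2))), Mul(-1, -5)) = Add(Mul(-151, Pow(-16, Rational(1, 2))), 5) = Add(Mul(-151, Mul(4, I)), 5) = Add(Mul(-604, I), 5) = Add(5, Mul(-604, I))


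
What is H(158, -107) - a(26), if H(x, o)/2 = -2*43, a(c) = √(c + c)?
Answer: -172 - 2*√13 ≈ -179.21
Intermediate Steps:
a(c) = √2*√c (a(c) = √(2*c) = √2*√c)
H(x, o) = -172 (H(x, o) = 2*(-2*43) = 2*(-86) = -172)
H(158, -107) - a(26) = -172 - √2*√26 = -172 - 2*√13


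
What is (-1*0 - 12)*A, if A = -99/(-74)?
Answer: -594/37 ≈ -16.054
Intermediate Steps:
A = 99/74 (A = -99*(-1/74) = 99/74 ≈ 1.3378)
(-1*0 - 12)*A = (-1*0 - 12)*(99/74) = (0 - 12)*(99/74) = -12*99/74 = -594/37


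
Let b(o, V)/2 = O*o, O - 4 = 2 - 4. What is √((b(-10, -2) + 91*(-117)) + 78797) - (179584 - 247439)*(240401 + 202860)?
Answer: 30077475155 + 7*√1390 ≈ 3.0077e+10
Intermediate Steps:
O = 2 (O = 4 + (2 - 4) = 4 - 2 = 2)
b(o, V) = 4*o (b(o, V) = 2*(2*o) = 4*o)
√((b(-10, -2) + 91*(-117)) + 78797) - (179584 - 247439)*(240401 + 202860) = √((4*(-10) + 91*(-117)) + 78797) - (179584 - 247439)*(240401 + 202860) = √((-40 - 10647) + 78797) - (-67855)*443261 = √(-10687 + 78797) - 1*(-30077475155) = √68110 + 30077475155 = 7*√1390 + 30077475155 = 30077475155 + 7*√1390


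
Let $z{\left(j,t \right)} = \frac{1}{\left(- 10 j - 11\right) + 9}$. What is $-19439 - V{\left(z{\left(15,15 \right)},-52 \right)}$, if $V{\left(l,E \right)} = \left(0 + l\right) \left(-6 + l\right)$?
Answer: $- \frac{449119569}{23104} \approx -19439.0$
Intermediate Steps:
$z{\left(j,t \right)} = \frac{1}{-2 - 10 j}$ ($z{\left(j,t \right)} = \frac{1}{\left(-11 - 10 j\right) + 9} = \frac{1}{-2 - 10 j}$)
$V{\left(l,E \right)} = l \left(-6 + l\right)$
$-19439 - V{\left(z{\left(15,15 \right)},-52 \right)} = -19439 - - \frac{1}{2 + 10 \cdot 15} \left(-6 - \frac{1}{2 + 10 \cdot 15}\right) = -19439 - - \frac{1}{2 + 150} \left(-6 - \frac{1}{2 + 150}\right) = -19439 - - \frac{1}{152} \left(-6 - \frac{1}{152}\right) = -19439 - \left(-1\right) \frac{1}{152} \left(-6 - \frac{1}{152}\right) = -19439 - - \frac{-6 - \frac{1}{152}}{152} = -19439 - \left(- \frac{1}{152}\right) \left(- \frac{913}{152}\right) = -19439 - \frac{913}{23104} = - \frac{449119569}{23104}$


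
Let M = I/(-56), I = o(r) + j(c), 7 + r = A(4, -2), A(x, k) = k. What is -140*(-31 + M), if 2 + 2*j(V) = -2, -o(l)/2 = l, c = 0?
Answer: 4380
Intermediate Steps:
r = -9 (r = -7 - 2 = -9)
o(l) = -2*l
j(V) = -2 (j(V) = -1 + (½)*(-2) = -1 - 1 = -2)
I = 16 (I = -2*(-9) - 2 = 18 - 2 = 16)
M = -2/7 (M = 16/(-56) = 16*(-1/56) = -2/7 ≈ -0.28571)
-140*(-31 + M) = -140*(-31 - 2/7) = -140*(-219/7) = 4380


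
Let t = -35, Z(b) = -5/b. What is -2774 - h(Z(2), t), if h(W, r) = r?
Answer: -2739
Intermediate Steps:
-2774 - h(Z(2), t) = -2774 - 1*(-35) = -2774 + 35 = -2739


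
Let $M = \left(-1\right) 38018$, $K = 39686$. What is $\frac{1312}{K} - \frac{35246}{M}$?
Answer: $\frac{362163093}{377195587} \approx 0.96015$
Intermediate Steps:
$M = -38018$
$\frac{1312}{K} - \frac{35246}{M} = \frac{1312}{39686} - \frac{35246}{-38018} = 1312 \cdot \frac{1}{39686} - - \frac{17623}{19009} = \frac{656}{19843} + \frac{17623}{19009} = \frac{362163093}{377195587}$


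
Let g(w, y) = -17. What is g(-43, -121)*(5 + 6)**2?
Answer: -2057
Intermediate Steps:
g(-43, -121)*(5 + 6)**2 = -17*(5 + 6)**2 = -17*11**2 = -17*121 = -2057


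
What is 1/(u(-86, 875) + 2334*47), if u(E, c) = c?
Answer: 1/110573 ≈ 9.0438e-6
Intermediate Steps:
1/(u(-86, 875) + 2334*47) = 1/(875 + 2334*47) = 1/(875 + 109698) = 1/110573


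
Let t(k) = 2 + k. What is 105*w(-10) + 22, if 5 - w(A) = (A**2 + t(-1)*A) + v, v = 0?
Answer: -8903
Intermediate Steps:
w(A) = 5 - A - A**2 (w(A) = 5 - ((A**2 + (2 - 1)*A) + 0) = 5 - ((A**2 + 1*A) + 0) = 5 - ((A**2 + A) + 0) = 5 - ((A + A**2) + 0) = 5 - (A + A**2) = 5 + (-A - A**2) = 5 - A - A**2)
105*w(-10) + 22 = 105*(5 - 1*(-10) - 1*(-10)**2) + 22 = 105*(5 + 10 - 1*100) + 22 = 105*(5 + 10 - 100) + 22 = 105*(-85) + 22 = -8925 + 22 = -8903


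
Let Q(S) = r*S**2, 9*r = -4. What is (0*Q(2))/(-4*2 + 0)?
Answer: 0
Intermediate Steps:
r = -4/9 (r = (1/9)*(-4) = -4/9 ≈ -0.44444)
Q(S) = -4*S**2/9
(0*Q(2))/(-4*2 + 0) = (0*(-4/9*2**2))/(-4*2 + 0) = (0*(-4/9*4))/(-8 + 0) = (0*(-16/9))/(-8) = 0*(-1/8) = 0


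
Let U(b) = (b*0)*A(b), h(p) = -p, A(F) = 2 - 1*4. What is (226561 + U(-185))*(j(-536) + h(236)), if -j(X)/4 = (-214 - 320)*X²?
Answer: 139032334035220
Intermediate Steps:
A(F) = -2 (A(F) = 2 - 4 = -2)
j(X) = 2136*X² (j(X) = -4*(-214 - 320)*X² = -(-2136)*X² = 2136*X²)
U(b) = 0 (U(b) = (b*0)*(-2) = 0*(-2) = 0)
(226561 + U(-185))*(j(-536) + h(236)) = (226561 + 0)*(2136*(-536)² - 1*236) = 226561*(2136*287296 - 236) = 226561*(613664256 - 236) = 226561*613664020 = 139032334035220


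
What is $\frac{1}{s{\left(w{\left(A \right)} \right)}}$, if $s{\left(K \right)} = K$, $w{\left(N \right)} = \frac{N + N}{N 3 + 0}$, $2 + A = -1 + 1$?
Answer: $\frac{3}{2} \approx 1.5$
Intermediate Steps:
$A = -2$ ($A = -2 + \left(-1 + 1\right) = -2 + 0 = -2$)
$w{\left(N \right)} = \frac{2}{3}$ ($w{\left(N \right)} = \frac{2 N}{3 N + 0} = \frac{2 N}{3 N} = 2 N \frac{1}{3 N} = \frac{2}{3}$)
$\frac{1}{s{\left(w{\left(A \right)} \right)}} = \frac{1}{\frac{2}{3}} = \frac{3}{2}$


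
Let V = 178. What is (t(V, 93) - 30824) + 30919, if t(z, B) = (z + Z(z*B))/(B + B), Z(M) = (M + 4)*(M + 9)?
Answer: 137134001/93 ≈ 1.4746e+6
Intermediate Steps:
Z(M) = (4 + M)*(9 + M)
t(z, B) = (36 + z + B²*z² + 13*B*z)/(2*B) (t(z, B) = (z + (36 + (z*B)² + 13*(z*B)))/(B + B) = (z + (36 + (B*z)² + 13*(B*z)))/((2*B)) = (z + (36 + B²*z² + 13*B*z))*(1/(2*B)) = (36 + z + B²*z² + 13*B*z)*(1/(2*B)) = (36 + z + B²*z² + 13*B*z)/(2*B))
(t(V, 93) - 30824) + 30919 = ((½)*(36 + 178 + 93²*178² + 13*93*178)/93 - 30824) + 30919 = ((½)*(1/93)*(36 + 178 + 8649*31684 + 215202) - 30824) + 30919 = ((½)*(1/93)*(36 + 178 + 274034916 + 215202) - 30824) + 30919 = ((½)*(1/93)*274250332 - 30824) + 30919 = (137125166/93 - 30824) + 30919 = 134258534/93 + 30919 = 137134001/93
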